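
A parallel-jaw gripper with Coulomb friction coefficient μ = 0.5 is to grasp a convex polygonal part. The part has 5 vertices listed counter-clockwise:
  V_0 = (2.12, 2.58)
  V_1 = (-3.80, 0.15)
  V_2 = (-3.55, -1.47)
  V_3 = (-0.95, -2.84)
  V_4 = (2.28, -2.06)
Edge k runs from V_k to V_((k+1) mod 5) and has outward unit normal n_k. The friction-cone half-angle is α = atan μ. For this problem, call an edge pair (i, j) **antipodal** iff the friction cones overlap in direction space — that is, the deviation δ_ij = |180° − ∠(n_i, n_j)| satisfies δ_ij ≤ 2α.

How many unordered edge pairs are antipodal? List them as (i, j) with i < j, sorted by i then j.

α = atan 0.5 = 26.57°;  2α = 53.13°
n_0 = (-0.3797, +0.9251)
n_1 = (-0.9883, -0.1525)
n_2 = (-0.4662, -0.8847)
n_3 = (+0.2347, -0.9721)
n_4 = (+0.9994, +0.0345)
  (0,1): δ = 103.54°  ·
  (0,2): δ = 50.10°  ✓
  (0,3): δ = 8.74°  ✓
  (0,4): δ = 69.66°  ·
  (1,2): δ = 126.56°  ·
  (1,3): δ = 85.20°  ·
  (1,4): δ = 6.80°  ✓
  (2,3): δ = 138.64°  ·
  (2,4): δ = 60.24°  ·
  (3,4): δ = 101.60°  ·
antipodal pairs: 3

count = 3; pairs: (0,2), (0,3), (1,4)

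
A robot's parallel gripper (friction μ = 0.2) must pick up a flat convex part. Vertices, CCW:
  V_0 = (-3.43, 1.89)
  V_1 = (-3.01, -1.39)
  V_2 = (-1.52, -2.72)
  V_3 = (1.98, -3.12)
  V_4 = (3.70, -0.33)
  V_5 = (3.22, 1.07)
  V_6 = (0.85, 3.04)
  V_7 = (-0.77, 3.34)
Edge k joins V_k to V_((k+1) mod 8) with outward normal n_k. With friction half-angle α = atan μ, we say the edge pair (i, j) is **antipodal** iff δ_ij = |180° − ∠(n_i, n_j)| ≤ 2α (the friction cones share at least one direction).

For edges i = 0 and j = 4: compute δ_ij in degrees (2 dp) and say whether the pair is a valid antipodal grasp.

δ = 11.63°, valid

α = atan 0.2 = 11.31°;  2α = 22.62°
edge 0: e_0 = (+0.42, -3.28);  n_0 = (-0.9919, -0.1270)
edge 4: e_4 = (-0.48, +1.40);  n_4 = (+0.9459, +0.3243)
∠(n_0, n_4) = 168.37°
δ = |180° − 168.37°| = 11.63°
11.63° ≤ 2α = 22.62°  →  valid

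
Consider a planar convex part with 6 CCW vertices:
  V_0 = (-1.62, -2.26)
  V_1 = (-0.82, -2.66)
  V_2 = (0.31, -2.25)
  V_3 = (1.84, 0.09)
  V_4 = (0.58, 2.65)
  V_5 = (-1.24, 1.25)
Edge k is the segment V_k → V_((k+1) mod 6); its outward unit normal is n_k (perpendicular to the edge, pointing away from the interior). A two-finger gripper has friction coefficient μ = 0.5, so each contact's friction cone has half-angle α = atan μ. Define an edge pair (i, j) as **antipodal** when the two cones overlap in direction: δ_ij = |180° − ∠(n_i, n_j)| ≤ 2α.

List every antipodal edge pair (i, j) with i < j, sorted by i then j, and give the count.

count = 5; pairs: (0,3), (1,4), (2,4), (2,5), (3,5)

α = atan 0.5 = 26.57°;  2α = 53.13°
n_0 = (-0.4472, -0.8944)
n_1 = (+0.3411, -0.9400)
n_2 = (+0.8370, -0.5472)
n_3 = (+0.8972, +0.4416)
n_4 = (-0.6097, +0.7926)
n_5 = (-0.9942, +0.1076)
  (0,1): δ = 133.49°  ·
  (0,2): δ = 96.61°  ·
  (0,3): δ = 37.23°  ✓
  (0,4): δ = 64.13°  ·
  (0,5): δ = 110.39°  ·
  (1,2): δ = 143.12°  ·
  (1,3): δ = 83.74°  ·
  (1,4): δ = 17.63°  ✓
  (1,5): δ = 63.88°  ·
  (2,3): δ = 120.62°  ·
  (2,4): δ = 19.25°  ✓
  (2,5): δ = 27.00°  ✓
  (3,4): δ = 78.64°  ·
  (3,5): δ = 32.38°  ✓
  (4,5): δ = 133.75°  ·
antipodal pairs: 5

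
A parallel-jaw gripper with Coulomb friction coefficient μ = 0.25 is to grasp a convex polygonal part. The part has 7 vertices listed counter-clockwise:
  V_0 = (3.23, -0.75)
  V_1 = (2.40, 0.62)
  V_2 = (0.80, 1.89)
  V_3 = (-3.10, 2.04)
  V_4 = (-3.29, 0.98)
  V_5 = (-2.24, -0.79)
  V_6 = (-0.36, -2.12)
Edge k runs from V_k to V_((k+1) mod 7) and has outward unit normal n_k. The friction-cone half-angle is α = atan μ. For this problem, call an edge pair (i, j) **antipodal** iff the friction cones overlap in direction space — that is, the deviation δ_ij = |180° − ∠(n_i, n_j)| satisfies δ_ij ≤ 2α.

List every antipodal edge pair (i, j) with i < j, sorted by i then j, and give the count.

count = 5; pairs: (0,4), (0,5), (1,4), (1,5), (2,6)

α = atan 0.25 = 14.04°;  2α = 28.07°
n_0 = (+0.8553, +0.5182)
n_1 = (+0.6217, +0.7833)
n_2 = (+0.0384, +0.9993)
n_3 = (-0.9843, +0.1764)
n_4 = (-0.8601, -0.5102)
n_5 = (-0.5775, -0.8164)
n_6 = (+0.3565, -0.9343)
  (0,1): δ = 159.65°  ·
  (0,2): δ = 123.41°  ·
  (0,3): δ = 41.37°  ·
  (0,4): δ = 0.53°  ✓
  (0,5): δ = 23.51°  ✓
  (0,6): δ = 79.68°  ·
  (1,2): δ = 143.76°  ·
  (1,3): δ = 61.72°  ·
  (1,4): δ = 20.88°  ✓
  (1,5): δ = 3.16°  ✓
  (1,6): δ = 59.33°  ·
  (2,3): δ = 97.96°  ·
  (2,4): δ = 57.12°  ·
  (2,5): δ = 33.07°  ·
  (2,6): δ = 23.09°  ✓
  (3,4): δ = 139.16°  ·
  (3,5): δ = 115.12°  ·
  (3,6): δ = 58.95°  ·
  (4,5): δ = 155.95°  ·
  (4,6): δ = 99.79°  ·
  (5,6): δ = 123.83°  ·
antipodal pairs: 5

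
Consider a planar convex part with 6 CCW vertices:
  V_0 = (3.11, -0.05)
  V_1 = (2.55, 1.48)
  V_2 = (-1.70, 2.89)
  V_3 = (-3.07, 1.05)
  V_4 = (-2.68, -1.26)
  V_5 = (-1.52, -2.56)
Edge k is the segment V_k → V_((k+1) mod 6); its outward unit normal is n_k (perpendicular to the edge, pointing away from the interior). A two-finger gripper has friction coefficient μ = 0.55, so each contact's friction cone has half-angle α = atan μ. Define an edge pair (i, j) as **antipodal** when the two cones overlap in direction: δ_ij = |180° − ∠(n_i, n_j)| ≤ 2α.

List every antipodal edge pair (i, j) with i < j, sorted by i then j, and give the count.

count = 6; pairs: (0,2), (0,3), (0,4), (1,4), (1,5), (2,5)

α = atan 0.55 = 28.81°;  2α = 57.62°
n_0 = (+0.9391, +0.3437)
n_1 = (+0.3149, +0.9491)
n_2 = (-0.8021, +0.5972)
n_3 = (-0.9860, -0.1665)
n_4 = (-0.7461, -0.6658)
n_5 = (+0.4766, -0.8791)
  (0,1): δ = 128.46°  ·
  (0,2): δ = 56.77°  ✓
  (0,3): δ = 10.52°  ✓
  (0,4): δ = 21.64°  ✓
  (0,5): δ = 98.36°  ·
  (1,2): δ = 108.32°  ·
  (1,3): δ = 62.06°  ·
  (1,4): δ = 29.90°  ✓
  (1,5): δ = 46.82°  ✓
  (2,3): δ = 133.75°  ·
  (2,4): δ = 101.59°  ·
  (2,5): δ = 24.87°  ✓
  (3,4): δ = 147.84°  ·
  (3,5): δ = 71.12°  ·
  (4,5): δ = 103.28°  ·
antipodal pairs: 6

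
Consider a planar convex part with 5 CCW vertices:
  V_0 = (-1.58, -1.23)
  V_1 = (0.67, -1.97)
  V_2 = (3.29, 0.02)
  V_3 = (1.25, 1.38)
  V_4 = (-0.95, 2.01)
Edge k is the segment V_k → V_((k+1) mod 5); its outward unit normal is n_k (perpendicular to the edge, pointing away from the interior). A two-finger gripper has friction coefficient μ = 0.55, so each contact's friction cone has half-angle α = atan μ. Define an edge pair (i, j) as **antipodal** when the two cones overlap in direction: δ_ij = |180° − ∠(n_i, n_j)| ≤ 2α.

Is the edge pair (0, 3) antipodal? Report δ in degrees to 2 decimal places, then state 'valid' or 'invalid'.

α = atan 0.55 = 28.81°;  2α = 57.62°
edge 0: e_0 = (+2.25, -0.74);  n_0 = (-0.3124, -0.9499)
edge 3: e_3 = (-2.20, +0.63);  n_3 = (+0.2753, +0.9614)
∠(n_0, n_3) = 177.77°
δ = |180° − 177.77°| = 2.23°
2.23° ≤ 2α = 57.62°  →  valid

δ = 2.23°, valid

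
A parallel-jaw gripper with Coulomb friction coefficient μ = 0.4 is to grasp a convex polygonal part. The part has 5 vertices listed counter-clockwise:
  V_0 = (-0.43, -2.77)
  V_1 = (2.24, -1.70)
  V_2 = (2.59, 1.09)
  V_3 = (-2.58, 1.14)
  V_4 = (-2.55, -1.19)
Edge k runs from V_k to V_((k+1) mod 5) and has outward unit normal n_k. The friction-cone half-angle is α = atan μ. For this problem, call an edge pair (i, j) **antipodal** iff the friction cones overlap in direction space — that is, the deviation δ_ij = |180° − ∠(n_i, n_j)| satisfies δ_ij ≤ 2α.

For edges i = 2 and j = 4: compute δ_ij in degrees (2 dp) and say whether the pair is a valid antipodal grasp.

α = atan 0.4 = 21.80°;  2α = 43.60°
edge 2: e_2 = (-5.17, +0.05);  n_2 = (+0.0097, +1.0000)
edge 4: e_4 = (+2.12, -1.58);  n_4 = (-0.5976, -0.8018)
∠(n_2, n_4) = 143.86°
δ = |180° − 143.86°| = 36.14°
36.14° ≤ 2α = 43.60°  →  valid

δ = 36.14°, valid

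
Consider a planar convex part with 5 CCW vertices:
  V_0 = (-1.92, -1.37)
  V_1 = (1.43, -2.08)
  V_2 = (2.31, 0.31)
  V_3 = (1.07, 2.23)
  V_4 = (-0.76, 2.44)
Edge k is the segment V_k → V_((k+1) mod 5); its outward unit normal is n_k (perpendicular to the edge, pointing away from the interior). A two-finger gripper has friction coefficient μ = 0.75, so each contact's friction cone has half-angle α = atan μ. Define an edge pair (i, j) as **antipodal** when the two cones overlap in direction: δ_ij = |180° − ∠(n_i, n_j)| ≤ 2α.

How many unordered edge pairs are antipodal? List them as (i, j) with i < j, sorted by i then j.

count = 4; pairs: (0,2), (0,3), (1,4), (2,4)

α = atan 0.75 = 36.87°;  2α = 73.74°
n_0 = (-0.2073, -0.9783)
n_1 = (+0.9384, -0.3455)
n_2 = (+0.8400, +0.5425)
n_3 = (+0.1140, +0.9935)
n_4 = (-0.9566, +0.2913)
  (0,1): δ = 98.25°  ·
  (0,2): δ = 45.18°  ✓
  (0,3): δ = 5.42°  ✓
  (0,4): δ = 85.03°  ·
  (1,2): δ = 126.93°  ·
  (1,3): δ = 76.33°  ·
  (1,4): δ = 3.28°  ✓
  (2,3): δ = 129.40°  ·
  (2,4): δ = 49.79°  ✓
  (3,4): δ = 100.39°  ·
antipodal pairs: 4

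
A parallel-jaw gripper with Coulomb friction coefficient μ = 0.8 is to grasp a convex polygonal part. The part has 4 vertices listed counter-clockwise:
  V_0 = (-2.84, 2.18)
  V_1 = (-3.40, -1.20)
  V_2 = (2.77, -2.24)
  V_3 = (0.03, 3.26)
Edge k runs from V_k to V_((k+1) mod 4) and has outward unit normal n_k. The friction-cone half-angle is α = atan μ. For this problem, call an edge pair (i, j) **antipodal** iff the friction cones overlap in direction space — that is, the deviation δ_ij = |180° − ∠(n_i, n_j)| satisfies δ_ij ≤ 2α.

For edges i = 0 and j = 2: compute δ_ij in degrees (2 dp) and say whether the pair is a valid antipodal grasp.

α = atan 0.8 = 38.66°;  2α = 77.32°
edge 0: e_0 = (-0.56, -3.38);  n_0 = (-0.9866, +0.1635)
edge 2: e_2 = (-2.74, +5.50);  n_2 = (+0.8951, +0.4459)
∠(n_0, n_2) = 144.11°
δ = |180° − 144.11°| = 35.89°
35.89° ≤ 2α = 77.32°  →  valid

δ = 35.89°, valid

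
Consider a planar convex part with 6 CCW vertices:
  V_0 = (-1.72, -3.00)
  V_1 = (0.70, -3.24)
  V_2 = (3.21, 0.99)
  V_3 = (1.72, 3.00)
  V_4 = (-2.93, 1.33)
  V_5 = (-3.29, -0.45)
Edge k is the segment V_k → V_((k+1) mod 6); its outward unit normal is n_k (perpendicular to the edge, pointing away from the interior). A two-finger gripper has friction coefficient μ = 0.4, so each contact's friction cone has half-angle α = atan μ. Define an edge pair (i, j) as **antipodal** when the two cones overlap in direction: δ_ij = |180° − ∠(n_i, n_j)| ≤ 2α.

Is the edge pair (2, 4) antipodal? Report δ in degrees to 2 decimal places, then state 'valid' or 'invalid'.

α = atan 0.4 = 21.80°;  2α = 43.60°
edge 2: e_2 = (-1.49, +2.01);  n_2 = (+0.8033, +0.5955)
edge 4: e_4 = (-0.36, -1.78);  n_4 = (-0.9802, +0.1982)
∠(n_2, n_4) = 132.02°
δ = |180° − 132.02°| = 47.98°
47.98° > 2α = 43.60°  →  invalid

δ = 47.98°, invalid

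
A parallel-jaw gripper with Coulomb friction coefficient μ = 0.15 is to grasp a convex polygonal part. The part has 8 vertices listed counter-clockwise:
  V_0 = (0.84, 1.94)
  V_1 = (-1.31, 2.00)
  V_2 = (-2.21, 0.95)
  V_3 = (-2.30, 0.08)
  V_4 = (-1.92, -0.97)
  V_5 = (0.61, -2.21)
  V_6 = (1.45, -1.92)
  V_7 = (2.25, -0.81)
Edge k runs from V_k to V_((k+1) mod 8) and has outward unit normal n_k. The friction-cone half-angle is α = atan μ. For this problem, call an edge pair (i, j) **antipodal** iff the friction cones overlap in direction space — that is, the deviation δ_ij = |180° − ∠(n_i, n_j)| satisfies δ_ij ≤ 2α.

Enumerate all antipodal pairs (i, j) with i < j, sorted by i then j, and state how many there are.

α = atan 0.15 = 8.53°;  2α = 17.06°
n_0 = (+0.0279, +0.9996)
n_1 = (-0.7593, +0.6508)
n_2 = (-0.9947, +0.1029)
n_3 = (-0.9403, -0.3403)
n_4 = (-0.4401, -0.8979)
n_5 = (+0.3263, -0.9453)
n_6 = (+0.8113, -0.5847)
n_7 = (+0.8899, +0.4563)
  (0,1): δ = 129.00°  ·
  (0,2): δ = 94.31°  ·
  (0,3): δ = 68.51°  ·
  (0,4): δ = 24.51°  ·
  (0,5): δ = 20.65°  ·
  (0,6): δ = 55.82°  ·
  (0,7): δ = 118.74°  ·
  (1,2): δ = 145.30°  ·
  (1,3): δ = 119.50°  ·
  (1,4): δ = 75.51°  ·
  (1,5): δ = 30.35°  ·
  (1,6): δ = 4.82°  ✓
  (1,7): δ = 67.75°  ·
  (2,3): δ = 154.20°  ·
  (2,4): δ = 110.20°  ·
  (2,5): δ = 65.05°  ·
  (2,6): δ = 29.87°  ·
  (2,7): δ = 33.05°  ·
  (3,4): δ = 136.01°  ·
  (3,5): δ = 90.85°  ·
  (3,6): δ = 55.68°  ·
  (3,7): δ = 7.25°  ✓
  (4,5): δ = 134.84°  ·
  (4,6): δ = 99.67°  ·
  (4,7): δ = 36.74°  ·
  (5,6): δ = 144.83°  ·
  (5,7): δ = 81.90°  ·
  (6,7): δ = 117.07°  ·
antipodal pairs: 2

count = 2; pairs: (1,6), (3,7)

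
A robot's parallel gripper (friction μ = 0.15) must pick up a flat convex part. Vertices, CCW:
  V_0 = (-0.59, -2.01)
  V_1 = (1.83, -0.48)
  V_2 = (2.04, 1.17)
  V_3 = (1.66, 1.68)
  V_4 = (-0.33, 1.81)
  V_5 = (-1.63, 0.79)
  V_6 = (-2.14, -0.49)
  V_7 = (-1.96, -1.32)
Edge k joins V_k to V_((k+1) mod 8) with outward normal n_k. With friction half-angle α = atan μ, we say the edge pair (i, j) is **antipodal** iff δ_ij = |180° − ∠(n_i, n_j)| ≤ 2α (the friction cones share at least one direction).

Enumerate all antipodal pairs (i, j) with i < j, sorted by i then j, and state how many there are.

count = 2; pairs: (0,4), (1,5)

α = atan 0.15 = 8.53°;  2α = 17.06°
n_0 = (+0.5344, -0.8452)
n_1 = (+0.9920, -0.1263)
n_2 = (+0.8019, +0.5975)
n_3 = (+0.0652, +0.9979)
n_4 = (-0.6173, +0.7867)
n_5 = (-0.9290, +0.3701)
n_6 = (-0.9773, -0.2119)
n_7 = (-0.4498, -0.8931)
  (0,1): δ = 129.56°  ·
  (0,2): δ = 85.61°  ·
  (0,3): δ = 36.04°  ·
  (0,4): δ = 5.82°  ✓
  (0,5): δ = 35.97°  ·
  (0,6): δ = 69.93°  ·
  (0,7): δ = 120.97°  ·
  (1,2): δ = 136.06°  ·
  (1,3): δ = 86.48°  ·
  (1,4): δ = 44.63°  ·
  (1,5): δ = 14.47°  ✓
  (1,6): δ = 19.49°  ·
  (1,7): δ = 70.52°  ·
  (2,3): δ = 130.43°  ·
  (2,4): δ = 88.57°  ·
  (2,5): δ = 58.41°  ·
  (2,6): δ = 24.45°  ·
  (2,7): δ = 26.58°  ·
  (3,4): δ = 138.14°  ·
  (3,5): δ = 107.99°  ·
  (3,6): δ = 74.03°  ·
  (3,7): δ = 22.99°  ·
  (4,5): δ = 149.84°  ·
  (4,6): δ = 115.88°  ·
  (4,7): δ = 64.85°  ·
  (5,6): δ = 146.04°  ·
  (5,7): δ = 95.01°  ·
  (6,7): δ = 128.97°  ·
antipodal pairs: 2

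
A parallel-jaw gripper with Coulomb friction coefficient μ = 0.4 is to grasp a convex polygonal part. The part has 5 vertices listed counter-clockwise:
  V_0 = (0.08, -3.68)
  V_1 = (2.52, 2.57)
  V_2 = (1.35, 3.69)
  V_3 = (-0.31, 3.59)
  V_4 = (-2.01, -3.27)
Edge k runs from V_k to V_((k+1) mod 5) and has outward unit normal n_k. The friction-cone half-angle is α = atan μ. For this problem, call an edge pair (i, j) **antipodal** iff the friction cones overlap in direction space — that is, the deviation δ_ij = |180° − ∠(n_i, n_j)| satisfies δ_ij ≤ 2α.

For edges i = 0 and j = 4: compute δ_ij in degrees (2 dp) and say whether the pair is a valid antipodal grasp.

δ = 100.23°, invalid

α = atan 0.4 = 21.80°;  2α = 43.60°
edge 0: e_0 = (+2.44, +6.25);  n_0 = (+0.9315, -0.3637)
edge 4: e_4 = (+2.09, -0.41);  n_4 = (-0.1925, -0.9813)
∠(n_0, n_4) = 79.77°
δ = |180° − 79.77°| = 100.23°
100.23° > 2α = 43.60°  →  invalid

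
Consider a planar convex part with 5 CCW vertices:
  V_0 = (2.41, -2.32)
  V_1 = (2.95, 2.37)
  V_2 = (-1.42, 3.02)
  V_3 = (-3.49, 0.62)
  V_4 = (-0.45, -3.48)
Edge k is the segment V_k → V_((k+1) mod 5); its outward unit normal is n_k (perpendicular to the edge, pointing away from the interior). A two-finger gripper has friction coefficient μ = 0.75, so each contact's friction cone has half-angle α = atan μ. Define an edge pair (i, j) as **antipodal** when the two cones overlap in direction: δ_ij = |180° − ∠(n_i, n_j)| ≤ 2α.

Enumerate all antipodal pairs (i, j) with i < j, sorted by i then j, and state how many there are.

count = 5; pairs: (0,2), (0,3), (1,3), (1,4), (2,4)

α = atan 0.75 = 36.87°;  2α = 73.74°
n_0 = (+0.9934, -0.1144)
n_1 = (+0.1471, +0.9891)
n_2 = (-0.7572, +0.6531)
n_3 = (-0.8033, -0.5956)
n_4 = (+0.3759, -0.9267)
  (0,1): δ = 91.89°  ·
  (0,2): δ = 34.21°  ✓
  (0,3): δ = 43.12°  ✓
  (0,4): δ = 118.65°  ·
  (1,2): δ = 122.32°  ·
  (1,3): δ = 44.98°  ✓
  (1,4): δ = 30.54°  ✓
  (2,3): δ = 102.67°  ·
  (2,4): δ = 27.15°  ✓
  (3,4): δ = 104.48°  ·
antipodal pairs: 5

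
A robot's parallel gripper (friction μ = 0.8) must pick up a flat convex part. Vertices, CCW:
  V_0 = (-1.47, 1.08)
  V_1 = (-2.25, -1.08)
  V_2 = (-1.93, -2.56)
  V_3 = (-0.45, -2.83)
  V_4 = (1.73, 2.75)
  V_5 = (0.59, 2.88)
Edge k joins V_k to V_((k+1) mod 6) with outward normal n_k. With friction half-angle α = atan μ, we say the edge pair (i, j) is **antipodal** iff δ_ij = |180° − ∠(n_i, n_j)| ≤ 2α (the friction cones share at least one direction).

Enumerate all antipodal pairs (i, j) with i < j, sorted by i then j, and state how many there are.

count = 7; pairs: (0,3), (1,3), (1,4), (2,4), (2,5), (3,4), (3,5)

α = atan 0.8 = 38.66°;  2α = 77.32°
n_0 = (-0.9406, +0.3396)
n_1 = (-0.9774, -0.2113)
n_2 = (-0.1795, -0.9838)
n_3 = (+0.9314, -0.3639)
n_4 = (+0.1133, +0.9936)
n_5 = (-0.6580, +0.7530)
  (0,1): δ = 147.94°  ·
  (0,2): δ = 80.48°  ·
  (0,3): δ = 1.48°  ✓
  (0,4): δ = 103.35°  ·
  (0,5): δ = 151.00°  ·
  (1,2): δ = 112.54°  ·
  (1,3): δ = 33.54°  ✓
  (1,4): δ = 71.29°  ✓
  (1,5): δ = 118.95°  ·
  (2,3): δ = 101.00°  ·
  (2,4): δ = 3.83°  ✓
  (2,5): δ = 51.49°  ✓
  (3,4): δ = 75.17°  ✓
  (3,5): δ = 27.51°  ✓
  (4,5): δ = 132.35°  ·
antipodal pairs: 7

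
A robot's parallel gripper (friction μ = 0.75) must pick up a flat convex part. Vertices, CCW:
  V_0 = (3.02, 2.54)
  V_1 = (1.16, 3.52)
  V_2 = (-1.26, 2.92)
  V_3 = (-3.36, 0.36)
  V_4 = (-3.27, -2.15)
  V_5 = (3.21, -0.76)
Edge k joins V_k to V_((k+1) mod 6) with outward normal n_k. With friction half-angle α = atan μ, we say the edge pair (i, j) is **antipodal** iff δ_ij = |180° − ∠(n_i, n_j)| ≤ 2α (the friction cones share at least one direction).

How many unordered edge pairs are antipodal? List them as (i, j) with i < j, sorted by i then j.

α = atan 0.75 = 36.87°;  2α = 73.74°
n_0 = (+0.4661, +0.8847)
n_1 = (-0.2406, +0.9706)
n_2 = (-0.7731, +0.6342)
n_3 = (-0.9994, -0.0358)
n_4 = (+0.2097, -0.9778)
n_5 = (+0.9983, +0.0575)
  (0,1): δ = 138.29°  ·
  (0,2): δ = 101.58°  ·
  (0,3): δ = 60.16°  ✓
  (0,4): δ = 39.89°  ✓
  (0,5): δ = 121.08°  ·
  (1,2): δ = 143.29°  ·
  (1,3): δ = 101.87°  ·
  (1,4): δ = 1.82°  ✓
  (1,5): δ = 79.37°  ·
  (2,3): δ = 138.58°  ·
  (2,4): δ = 38.53°  ✓
  (2,5): δ = 42.66°  ✓
  (3,4): δ = 79.95°  ·
  (3,5): δ = 1.24°  ✓
  (4,5): δ = 98.81°  ·
antipodal pairs: 6

count = 6; pairs: (0,3), (0,4), (1,4), (2,4), (2,5), (3,5)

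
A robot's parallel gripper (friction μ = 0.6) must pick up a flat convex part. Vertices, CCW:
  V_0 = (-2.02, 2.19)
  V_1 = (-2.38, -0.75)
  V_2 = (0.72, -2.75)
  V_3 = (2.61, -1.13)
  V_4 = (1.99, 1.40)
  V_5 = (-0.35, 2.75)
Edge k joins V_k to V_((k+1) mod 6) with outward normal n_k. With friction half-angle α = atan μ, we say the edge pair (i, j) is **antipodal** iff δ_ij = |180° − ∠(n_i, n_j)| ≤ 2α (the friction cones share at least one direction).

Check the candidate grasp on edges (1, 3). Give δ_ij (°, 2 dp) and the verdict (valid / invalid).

δ = 43.40°, valid

α = atan 0.6 = 30.96°;  2α = 61.93°
edge 1: e_1 = (+3.10, -2.00);  n_1 = (-0.5421, -0.8403)
edge 3: e_3 = (-0.62, +2.53);  n_3 = (+0.9713, +0.2380)
∠(n_1, n_3) = 136.60°
δ = |180° − 136.60°| = 43.40°
43.40° ≤ 2α = 61.93°  →  valid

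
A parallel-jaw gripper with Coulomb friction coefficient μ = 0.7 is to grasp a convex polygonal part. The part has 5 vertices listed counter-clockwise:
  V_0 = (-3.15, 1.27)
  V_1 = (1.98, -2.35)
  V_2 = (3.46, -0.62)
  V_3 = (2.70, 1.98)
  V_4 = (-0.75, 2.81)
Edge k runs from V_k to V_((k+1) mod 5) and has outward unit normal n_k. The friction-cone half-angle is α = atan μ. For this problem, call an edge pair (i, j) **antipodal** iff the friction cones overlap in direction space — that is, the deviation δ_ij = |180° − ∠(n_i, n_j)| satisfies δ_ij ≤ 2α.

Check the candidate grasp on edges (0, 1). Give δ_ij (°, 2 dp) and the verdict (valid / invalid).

α = atan 0.7 = 34.99°;  2α = 69.98°
edge 0: e_0 = (+5.13, -3.62);  n_0 = (-0.5766, -0.8171)
edge 1: e_1 = (+1.48, +1.73);  n_1 = (+0.7599, -0.6501)
∠(n_0, n_1) = 84.66°
δ = |180° − 84.66°| = 95.34°
95.34° > 2α = 69.98°  →  invalid

δ = 95.34°, invalid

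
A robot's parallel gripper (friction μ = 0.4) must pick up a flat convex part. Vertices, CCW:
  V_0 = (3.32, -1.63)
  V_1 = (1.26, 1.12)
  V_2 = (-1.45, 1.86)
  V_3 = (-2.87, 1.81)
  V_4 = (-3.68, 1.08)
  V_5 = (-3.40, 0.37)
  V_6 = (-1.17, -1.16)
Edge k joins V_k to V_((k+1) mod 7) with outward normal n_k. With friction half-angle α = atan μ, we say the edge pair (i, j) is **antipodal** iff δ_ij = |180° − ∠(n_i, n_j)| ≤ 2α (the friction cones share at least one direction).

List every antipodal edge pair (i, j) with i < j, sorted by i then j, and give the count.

α = atan 0.4 = 21.80°;  2α = 43.60°
n_0 = (+0.8003, +0.5995)
n_1 = (+0.2634, +0.9647)
n_2 = (-0.0352, +0.9994)
n_3 = (-0.6695, +0.7428)
n_4 = (-0.9303, -0.3669)
n_5 = (-0.5657, -0.8246)
n_6 = (-0.1041, -0.9946)
  (0,1): δ = 142.11°  ·
  (0,2): δ = 124.82°  ·
  (0,3): δ = 84.81°  ·
  (0,4): δ = 15.31°  ✓
  (0,5): δ = 18.71°  ✓
  (0,6): δ = 47.19°  ·
  (1,2): δ = 162.71°  ·
  (1,3): δ = 122.70°  ·
  (1,4): δ = 53.20°  ·
  (1,5): δ = 19.18°  ✓
  (1,6): δ = 9.30°  ✓
  (2,3): δ = 139.99°  ·
  (2,4): δ = 70.49°  ·
  (2,5): δ = 36.47°  ✓
  (2,6): δ = 7.99°  ✓
  (3,4): δ = 110.50°  ·
  (3,5): δ = 76.48°  ·
  (3,6): δ = 48.00°  ·
  (4,5): δ = 145.98°  ·
  (4,6): δ = 117.50°  ·
  (5,6): δ = 151.52°  ·
antipodal pairs: 6

count = 6; pairs: (0,4), (0,5), (1,5), (1,6), (2,5), (2,6)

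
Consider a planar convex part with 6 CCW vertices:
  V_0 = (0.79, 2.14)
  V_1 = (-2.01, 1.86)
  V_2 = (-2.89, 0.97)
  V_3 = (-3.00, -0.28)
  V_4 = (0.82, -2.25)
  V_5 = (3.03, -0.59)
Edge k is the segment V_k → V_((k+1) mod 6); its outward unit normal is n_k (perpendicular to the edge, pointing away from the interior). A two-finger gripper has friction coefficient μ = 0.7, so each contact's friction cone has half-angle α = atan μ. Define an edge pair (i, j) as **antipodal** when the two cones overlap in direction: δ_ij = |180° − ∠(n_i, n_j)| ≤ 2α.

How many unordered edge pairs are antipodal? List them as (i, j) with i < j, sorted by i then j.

α = atan 0.7 = 34.99°;  2α = 69.98°
n_0 = (-0.0995, +0.9950)
n_1 = (-0.7111, +0.7031)
n_2 = (-0.9962, +0.0877)
n_3 = (-0.4583, -0.8888)
n_4 = (+0.6006, -0.7996)
n_5 = (+0.7731, +0.6343)
  (0,1): δ = 140.39°  ·
  (0,2): δ = 100.74°  ·
  (0,3): δ = 32.99°  ✓
  (0,4): δ = 31.20°  ✓
  (0,5): δ = 123.66°  ·
  (1,2): δ = 140.35°  ·
  (1,3): δ = 72.60°  ·
  (1,4): δ = 8.41°  ✓
  (1,5): δ = 84.05°  ·
  (2,3): δ = 112.25°  ·
  (2,4): δ = 48.06°  ✓
  (2,5): δ = 44.40°  ✓
  (3,4): δ = 115.81°  ·
  (3,5): δ = 23.35°  ✓
  (4,5): δ = 87.54°  ·
antipodal pairs: 6

count = 6; pairs: (0,3), (0,4), (1,4), (2,4), (2,5), (3,5)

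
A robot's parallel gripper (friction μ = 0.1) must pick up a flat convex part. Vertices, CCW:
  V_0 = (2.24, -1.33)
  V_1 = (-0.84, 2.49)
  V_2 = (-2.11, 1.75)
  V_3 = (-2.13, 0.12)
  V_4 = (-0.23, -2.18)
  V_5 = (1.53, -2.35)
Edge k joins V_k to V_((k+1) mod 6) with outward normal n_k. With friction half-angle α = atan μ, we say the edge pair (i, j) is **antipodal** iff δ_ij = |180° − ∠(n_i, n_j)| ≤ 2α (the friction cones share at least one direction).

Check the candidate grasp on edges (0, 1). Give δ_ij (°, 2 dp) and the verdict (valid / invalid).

α = atan 0.1 = 5.71°;  2α = 11.42°
edge 0: e_0 = (-3.08, +3.82);  n_0 = (+0.7785, +0.6277)
edge 1: e_1 = (-1.27, -0.74);  n_1 = (-0.5034, +0.8640)
∠(n_0, n_1) = 81.35°
δ = |180° − 81.35°| = 98.65°
98.65° > 2α = 11.42°  →  invalid

δ = 98.65°, invalid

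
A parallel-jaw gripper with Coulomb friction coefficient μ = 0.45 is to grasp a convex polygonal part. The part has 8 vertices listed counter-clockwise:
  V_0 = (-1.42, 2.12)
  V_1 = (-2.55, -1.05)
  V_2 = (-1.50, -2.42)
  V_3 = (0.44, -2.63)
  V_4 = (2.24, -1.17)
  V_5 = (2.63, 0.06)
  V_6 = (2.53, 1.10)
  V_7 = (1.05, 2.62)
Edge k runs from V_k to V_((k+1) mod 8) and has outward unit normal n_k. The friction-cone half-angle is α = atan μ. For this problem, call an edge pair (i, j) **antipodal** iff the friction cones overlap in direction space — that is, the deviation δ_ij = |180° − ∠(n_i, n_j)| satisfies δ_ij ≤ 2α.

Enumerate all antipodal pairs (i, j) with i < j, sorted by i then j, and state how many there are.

count = 8; pairs: (0,3), (0,4), (0,5), (1,5), (1,6), (2,6), (2,7), (3,7)

α = atan 0.45 = 24.23°;  2α = 48.46°
n_0 = (-0.9419, +0.3358)
n_1 = (-0.7937, -0.6083)
n_2 = (-0.1076, -0.9942)
n_3 = (+0.6299, -0.7766)
n_4 = (+0.9532, -0.3022)
n_5 = (+0.9954, +0.0957)
n_6 = (+0.7165, +0.6976)
n_7 = (-0.1984, +0.9801)
  (0,1): δ = 122.91°  ·
  (0,2): δ = 76.56°  ·
  (0,3): δ = 31.33°  ✓
  (0,4): δ = 2.03°  ✓
  (0,5): δ = 25.11°  ✓
  (0,6): δ = 63.86°  ·
  (0,7): δ = 121.06°  ·
  (1,2): δ = 133.65°  ·
  (1,3): δ = 88.42°  ·
  (1,4): δ = 55.06°  ·
  (1,5): δ = 31.98°  ✓
  (1,6): δ = 6.77°  ✓
  (1,7): δ = 63.98°  ·
  (2,3): δ = 134.78°  ·
  (2,4): δ = 101.41°  ·
  (2,5): δ = 78.33°  ·
  (2,6): δ = 39.59°  ✓
  (2,7): δ = 17.62°  ✓
  (3,4): δ = 146.64°  ·
  (3,5): δ = 123.55°  ·
  (3,6): δ = 84.81°  ·
  (3,7): δ = 27.60°  ✓
  (4,5): δ = 156.92°  ·
  (4,6): δ = 118.17°  ·
  (4,7): δ = 60.96°  ·
  (5,6): δ = 141.26°  ·
  (5,7): δ = 84.05°  ·
  (6,7): δ = 122.79°  ·
antipodal pairs: 8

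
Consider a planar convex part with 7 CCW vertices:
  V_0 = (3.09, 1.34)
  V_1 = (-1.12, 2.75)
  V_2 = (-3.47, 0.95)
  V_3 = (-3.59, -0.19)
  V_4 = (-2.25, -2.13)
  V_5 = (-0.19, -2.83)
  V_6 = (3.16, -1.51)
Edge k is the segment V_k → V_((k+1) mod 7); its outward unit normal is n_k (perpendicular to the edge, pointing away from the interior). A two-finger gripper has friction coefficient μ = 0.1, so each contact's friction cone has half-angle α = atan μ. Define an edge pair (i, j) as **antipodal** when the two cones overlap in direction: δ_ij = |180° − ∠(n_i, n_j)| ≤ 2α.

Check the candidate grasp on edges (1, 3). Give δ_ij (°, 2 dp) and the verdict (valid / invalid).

δ = 92.82°, invalid

α = atan 0.1 = 5.71°;  2α = 11.42°
edge 1: e_1 = (-2.35, -1.80);  n_1 = (-0.6081, +0.7939)
edge 3: e_3 = (+1.34, -1.94);  n_3 = (-0.8228, -0.5683)
∠(n_1, n_3) = 87.18°
δ = |180° − 87.18°| = 92.82°
92.82° > 2α = 11.42°  →  invalid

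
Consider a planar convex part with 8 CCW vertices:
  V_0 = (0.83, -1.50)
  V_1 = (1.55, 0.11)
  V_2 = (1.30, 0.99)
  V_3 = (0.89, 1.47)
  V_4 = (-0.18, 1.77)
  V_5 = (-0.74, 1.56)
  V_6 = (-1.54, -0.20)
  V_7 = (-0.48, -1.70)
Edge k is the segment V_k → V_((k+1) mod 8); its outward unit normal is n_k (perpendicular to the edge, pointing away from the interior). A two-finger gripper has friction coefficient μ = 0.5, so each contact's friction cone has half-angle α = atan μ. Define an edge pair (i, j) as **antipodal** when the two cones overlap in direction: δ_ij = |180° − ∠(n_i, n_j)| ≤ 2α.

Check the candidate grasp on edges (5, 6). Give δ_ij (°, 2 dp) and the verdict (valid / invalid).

α = atan 0.5 = 26.57°;  2α = 53.13°
edge 5: e_5 = (-0.80, -1.76);  n_5 = (-0.9104, +0.4138)
edge 6: e_6 = (+1.06, -1.50);  n_6 = (-0.8167, -0.5771)
∠(n_5, n_6) = 59.69°
δ = |180° − 59.69°| = 120.31°
120.31° > 2α = 53.13°  →  invalid

δ = 120.31°, invalid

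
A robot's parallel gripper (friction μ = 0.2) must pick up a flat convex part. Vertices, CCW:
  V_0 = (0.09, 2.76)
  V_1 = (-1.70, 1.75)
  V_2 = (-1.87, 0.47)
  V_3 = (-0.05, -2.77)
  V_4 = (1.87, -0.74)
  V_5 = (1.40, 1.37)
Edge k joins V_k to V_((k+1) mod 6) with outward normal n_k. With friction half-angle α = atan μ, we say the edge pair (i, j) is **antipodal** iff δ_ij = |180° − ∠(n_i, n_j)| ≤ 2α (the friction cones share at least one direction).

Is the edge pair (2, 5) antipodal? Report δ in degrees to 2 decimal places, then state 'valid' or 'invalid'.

α = atan 0.2 = 11.31°;  2α = 22.62°
edge 2: e_2 = (+1.82, -3.24);  n_2 = (-0.8719, -0.4898)
edge 5: e_5 = (-1.31, +1.39);  n_5 = (+0.7277, +0.6859)
∠(n_2, n_5) = 166.02°
δ = |180° − 166.02°| = 13.98°
13.98° ≤ 2α = 22.62°  →  valid

δ = 13.98°, valid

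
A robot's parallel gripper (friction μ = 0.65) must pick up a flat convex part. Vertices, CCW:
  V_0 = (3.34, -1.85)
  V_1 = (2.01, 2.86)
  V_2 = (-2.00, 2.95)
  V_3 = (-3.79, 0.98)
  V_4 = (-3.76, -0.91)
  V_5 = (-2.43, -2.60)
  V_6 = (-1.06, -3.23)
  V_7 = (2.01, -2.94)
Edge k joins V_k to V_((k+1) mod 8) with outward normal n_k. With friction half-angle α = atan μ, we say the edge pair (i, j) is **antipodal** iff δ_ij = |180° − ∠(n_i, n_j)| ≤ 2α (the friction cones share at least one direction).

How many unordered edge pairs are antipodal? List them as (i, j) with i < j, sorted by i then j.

α = atan 0.65 = 33.02°;  2α = 66.05°
n_0 = (+0.9624, +0.2718)
n_1 = (+0.0224, +0.9997)
n_2 = (-0.7401, +0.6725)
n_3 = (-0.9999, -0.0159)
n_4 = (-0.7858, -0.6184)
n_5 = (-0.4178, -0.9085)
n_6 = (+0.0940, -0.9956)
n_7 = (+0.6339, -0.7734)
  (0,1): δ = 107.05°  ·
  (0,2): δ = 58.03°  ✓
  (0,3): δ = 14.86°  ✓
  (0,4): δ = 22.43°  ✓
  (0,5): δ = 49.54°  ✓
  (0,6): δ = 79.63°  ·
  (0,7): δ = 113.57°  ·
  (1,2): δ = 130.97°  ·
  (1,3): δ = 87.80°  ·
  (1,4): δ = 50.51°  ✓
  (1,5): δ = 23.41°  ✓
  (1,6): δ = 6.68°  ✓
  (1,7): δ = 40.62°  ✓
  (2,3): δ = 136.83°  ·
  (2,4): δ = 99.54°  ·
  (2,5): δ = 72.44°  ·
  (2,6): δ = 42.34°  ✓
  (2,7): δ = 8.40°  ✓
  (3,4): δ = 142.71°  ·
  (3,5): δ = 115.60°  ·
  (3,6): δ = 85.51°  ·
  (3,7): δ = 51.57°  ✓
  (4,5): δ = 152.90°  ·
  (4,6): δ = 122.81°  ·
  (4,7): δ = 88.87°  ·
  (5,6): δ = 149.91°  ·
  (5,7): δ = 115.97°  ·
  (6,7): δ = 146.06°  ·
antipodal pairs: 11

count = 11; pairs: (0,2), (0,3), (0,4), (0,5), (1,4), (1,5), (1,6), (1,7), (2,6), (2,7), (3,7)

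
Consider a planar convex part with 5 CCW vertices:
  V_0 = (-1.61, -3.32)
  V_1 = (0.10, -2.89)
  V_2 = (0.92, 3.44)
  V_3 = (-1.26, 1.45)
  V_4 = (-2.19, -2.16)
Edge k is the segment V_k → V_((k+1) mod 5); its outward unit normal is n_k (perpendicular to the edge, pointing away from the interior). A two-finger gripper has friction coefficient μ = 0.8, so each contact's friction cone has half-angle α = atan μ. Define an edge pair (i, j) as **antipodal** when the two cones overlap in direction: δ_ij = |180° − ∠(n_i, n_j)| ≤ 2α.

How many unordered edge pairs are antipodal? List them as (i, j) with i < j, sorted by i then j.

count = 5; pairs: (0,2), (0,3), (1,2), (1,3), (1,4)

α = atan 0.8 = 38.66°;  2α = 77.32°
n_0 = (+0.2439, -0.9698)
n_1 = (+0.9917, -0.1285)
n_2 = (-0.6742, +0.7386)
n_3 = (-0.9684, +0.2495)
n_4 = (-0.8944, -0.4472)
  (0,1): δ = 111.50°  ·
  (0,2): δ = 28.28°  ✓
  (0,3): δ = 61.44°  ✓
  (0,4): δ = 102.45°  ·
  (1,2): δ = 40.23°  ✓
  (1,3): δ = 7.07°  ✓
  (1,4): δ = 33.95°  ✓
  (2,3): δ = 146.84°  ·
  (2,4): δ = 105.83°  ·
  (3,4): δ = 138.99°  ·
antipodal pairs: 5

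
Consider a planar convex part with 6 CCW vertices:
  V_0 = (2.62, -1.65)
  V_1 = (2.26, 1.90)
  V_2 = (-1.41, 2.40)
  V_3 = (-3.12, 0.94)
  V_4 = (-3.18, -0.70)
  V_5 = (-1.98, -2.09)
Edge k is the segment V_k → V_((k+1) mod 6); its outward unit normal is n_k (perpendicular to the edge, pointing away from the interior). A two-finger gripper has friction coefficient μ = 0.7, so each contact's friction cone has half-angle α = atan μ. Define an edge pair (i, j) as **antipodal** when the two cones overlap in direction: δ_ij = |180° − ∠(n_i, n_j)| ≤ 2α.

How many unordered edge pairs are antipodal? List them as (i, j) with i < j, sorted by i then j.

count = 6; pairs: (0,2), (0,3), (0,4), (1,4), (1,5), (2,5)

α = atan 0.7 = 34.99°;  2α = 69.98°
n_0 = (+0.9949, +0.1009)
n_1 = (+0.1350, +0.9908)
n_2 = (-0.6493, +0.7605)
n_3 = (-0.9993, +0.0366)
n_4 = (-0.7569, -0.6535)
n_5 = (+0.0952, -0.9955)
  (0,1): δ = 103.55°  ·
  (0,2): δ = 55.30°  ✓
  (0,3): δ = 7.89°  ✓
  (0,4): δ = 35.01°  ✓
  (0,5): δ = 89.67°  ·
  (1,2): δ = 131.75°  ·
  (1,3): δ = 84.34°  ·
  (1,4): δ = 41.44°  ✓
  (1,5): δ = 13.22°  ✓
  (2,3): δ = 132.59°  ·
  (2,4): δ = 89.69°  ·
  (2,5): δ = 35.03°  ✓
  (3,4): δ = 137.10°  ·
  (3,5): δ = 82.44°  ·
  (4,5): δ = 125.34°  ·
antipodal pairs: 6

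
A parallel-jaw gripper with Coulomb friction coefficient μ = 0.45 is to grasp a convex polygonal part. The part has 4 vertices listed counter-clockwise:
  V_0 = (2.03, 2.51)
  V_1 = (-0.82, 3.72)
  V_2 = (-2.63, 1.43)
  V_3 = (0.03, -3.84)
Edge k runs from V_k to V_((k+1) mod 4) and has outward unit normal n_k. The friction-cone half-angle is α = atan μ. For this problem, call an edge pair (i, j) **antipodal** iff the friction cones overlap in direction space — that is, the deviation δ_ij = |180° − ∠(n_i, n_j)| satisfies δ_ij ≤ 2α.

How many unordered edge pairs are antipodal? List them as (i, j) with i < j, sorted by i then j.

count = 3; pairs: (0,2), (1,3), (2,3)

α = atan 0.45 = 24.23°;  2α = 48.46°
n_0 = (+0.3908, +0.9205)
n_1 = (-0.7845, +0.6201)
n_2 = (-0.8927, -0.4506)
n_3 = (+0.9538, -0.3004)
  (0,1): δ = 105.32°  ·
  (0,2): δ = 40.21°  ✓
  (0,3): δ = 95.52°  ·
  (1,2): δ = 114.90°  ·
  (1,3): δ = 20.84°  ✓
  (2,3): δ = 44.26°  ✓
antipodal pairs: 3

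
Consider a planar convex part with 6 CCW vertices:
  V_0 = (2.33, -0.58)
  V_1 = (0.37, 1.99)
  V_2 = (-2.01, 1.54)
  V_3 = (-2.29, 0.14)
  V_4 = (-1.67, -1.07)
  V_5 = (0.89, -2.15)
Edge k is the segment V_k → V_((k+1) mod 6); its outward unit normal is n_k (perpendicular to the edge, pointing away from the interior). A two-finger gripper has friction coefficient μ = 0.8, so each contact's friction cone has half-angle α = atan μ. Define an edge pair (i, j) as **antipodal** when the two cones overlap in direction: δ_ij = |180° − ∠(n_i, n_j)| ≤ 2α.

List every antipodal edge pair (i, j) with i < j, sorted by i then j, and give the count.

count = 8; pairs: (0,2), (0,3), (0,4), (1,3), (1,4), (1,5), (2,5), (3,5)

α = atan 0.8 = 38.66°;  2α = 77.32°
n_0 = (+0.7951, +0.6064)
n_1 = (-0.1858, +0.9826)
n_2 = (-0.9806, +0.1961)
n_3 = (-0.8900, -0.4560)
n_4 = (-0.3887, -0.9214)
n_5 = (+0.7370, -0.6759)
  (0,1): δ = 116.62°  ·
  (0,2): δ = 48.64°  ✓
  (0,3): δ = 10.20°  ✓
  (0,4): δ = 29.80°  ✓
  (0,5): δ = 100.14°  ·
  (1,2): δ = 112.02°  ·
  (1,3): δ = 73.58°  ✓
  (1,4): δ = 33.58°  ✓
  (1,5): δ = 36.77°  ✓
  (2,3): δ = 141.56°  ·
  (2,4): δ = 101.56°  ·
  (2,5): δ = 31.22°  ✓
  (3,4): δ = 140.00°  ·
  (3,5): δ = 69.66°  ✓
  (4,5): δ = 109.65°  ·
antipodal pairs: 8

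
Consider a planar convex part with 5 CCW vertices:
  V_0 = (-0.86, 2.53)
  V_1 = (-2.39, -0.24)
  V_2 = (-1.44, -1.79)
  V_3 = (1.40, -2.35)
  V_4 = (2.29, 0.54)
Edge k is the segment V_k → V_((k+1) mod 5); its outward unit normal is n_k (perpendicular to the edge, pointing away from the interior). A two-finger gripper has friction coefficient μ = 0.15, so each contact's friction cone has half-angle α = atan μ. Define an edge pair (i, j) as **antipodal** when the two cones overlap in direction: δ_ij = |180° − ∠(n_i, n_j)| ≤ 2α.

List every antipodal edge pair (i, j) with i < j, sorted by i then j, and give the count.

α = atan 0.15 = 8.53°;  2α = 17.06°
n_0 = (-0.8753, +0.4835)
n_1 = (-0.8526, -0.5226)
n_2 = (-0.1935, -0.9811)
n_3 = (+0.9557, -0.2943)
n_4 = (+0.5341, +0.8454)
  (0,1): δ = 119.58°  ·
  (0,2): δ = 72.24°  ·
  (0,3): δ = 11.80°  ✓
  (0,4): δ = 86.63°  ·
  (1,2): δ = 132.66°  ·
  (1,3): δ = 48.62°  ·
  (1,4): δ = 26.21°  ·
  (2,3): δ = 95.96°  ·
  (2,4): δ = 21.13°  ·
  (3,4): δ = 105.17°  ·
antipodal pairs: 1

count = 1; pairs: (0,3)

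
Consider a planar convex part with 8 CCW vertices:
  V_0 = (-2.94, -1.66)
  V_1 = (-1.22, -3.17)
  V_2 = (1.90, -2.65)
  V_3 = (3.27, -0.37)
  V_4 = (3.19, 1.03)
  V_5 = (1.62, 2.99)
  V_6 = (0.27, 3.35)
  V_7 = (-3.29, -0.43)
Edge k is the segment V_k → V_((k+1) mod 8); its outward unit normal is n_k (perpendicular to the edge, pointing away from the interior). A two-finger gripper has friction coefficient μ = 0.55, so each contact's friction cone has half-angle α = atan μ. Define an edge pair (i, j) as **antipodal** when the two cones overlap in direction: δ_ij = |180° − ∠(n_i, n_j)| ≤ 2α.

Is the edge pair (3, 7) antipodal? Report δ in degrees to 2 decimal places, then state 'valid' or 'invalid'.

α = atan 0.55 = 28.81°;  2α = 57.62°
edge 3: e_3 = (-0.08, +1.40);  n_3 = (+0.9984, +0.0570)
edge 7: e_7 = (+0.35, -1.23);  n_7 = (-0.9618, -0.2737)
∠(n_3, n_7) = 167.39°
δ = |180° − 167.39°| = 12.61°
12.61° ≤ 2α = 57.62°  →  valid

δ = 12.61°, valid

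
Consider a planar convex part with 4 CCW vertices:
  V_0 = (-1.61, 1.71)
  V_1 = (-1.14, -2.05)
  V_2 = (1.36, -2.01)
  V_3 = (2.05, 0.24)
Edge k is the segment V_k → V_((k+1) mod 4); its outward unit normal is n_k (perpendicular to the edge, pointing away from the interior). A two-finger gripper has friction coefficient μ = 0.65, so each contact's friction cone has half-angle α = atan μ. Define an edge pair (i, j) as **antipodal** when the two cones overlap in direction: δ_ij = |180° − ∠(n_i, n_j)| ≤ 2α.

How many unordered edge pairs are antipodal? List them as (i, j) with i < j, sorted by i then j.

count = 3; pairs: (0,2), (0,3), (1,3)

α = atan 0.65 = 33.02°;  2α = 66.05°
n_0 = (-0.9923, -0.1240)
n_1 = (+0.0160, -0.9999)
n_2 = (+0.9561, -0.2932)
n_3 = (+0.3727, +0.9280)
  (0,1): δ = 96.21°  ·
  (0,2): δ = 24.17°  ✓
  (0,3): δ = 60.99°  ✓
  (1,2): δ = 107.97°  ·
  (1,3): δ = 22.80°  ✓
  (2,3): δ = 94.83°  ·
antipodal pairs: 3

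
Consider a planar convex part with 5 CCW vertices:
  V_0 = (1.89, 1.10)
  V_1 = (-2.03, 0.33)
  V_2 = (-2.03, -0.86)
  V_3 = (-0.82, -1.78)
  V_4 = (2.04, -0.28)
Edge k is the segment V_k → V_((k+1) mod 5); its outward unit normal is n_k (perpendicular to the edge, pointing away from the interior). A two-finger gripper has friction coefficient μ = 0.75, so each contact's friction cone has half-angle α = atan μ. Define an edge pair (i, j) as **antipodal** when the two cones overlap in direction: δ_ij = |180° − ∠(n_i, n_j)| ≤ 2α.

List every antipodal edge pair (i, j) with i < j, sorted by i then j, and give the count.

α = atan 0.75 = 36.87°;  2α = 73.74°
n_0 = (-0.1927, +0.9812)
n_1 = (-1.0000, -0.0000)
n_2 = (-0.6053, -0.7960)
n_3 = (+0.4645, -0.8856)
n_4 = (+0.9941, +0.1081)
  (0,1): δ = 101.11°  ·
  (0,2): δ = 48.36°  ✓
  (0,3): δ = 16.56°  ✓
  (0,4): δ = 85.09°  ·
  (1,2): δ = 127.25°  ·
  (1,3): δ = 62.32°  ✓
  (1,4): δ = 6.20°  ✓
  (2,3): δ = 115.08°  ·
  (2,4): δ = 46.55°  ✓
  (3,4): δ = 111.47°  ·
antipodal pairs: 5

count = 5; pairs: (0,2), (0,3), (1,3), (1,4), (2,4)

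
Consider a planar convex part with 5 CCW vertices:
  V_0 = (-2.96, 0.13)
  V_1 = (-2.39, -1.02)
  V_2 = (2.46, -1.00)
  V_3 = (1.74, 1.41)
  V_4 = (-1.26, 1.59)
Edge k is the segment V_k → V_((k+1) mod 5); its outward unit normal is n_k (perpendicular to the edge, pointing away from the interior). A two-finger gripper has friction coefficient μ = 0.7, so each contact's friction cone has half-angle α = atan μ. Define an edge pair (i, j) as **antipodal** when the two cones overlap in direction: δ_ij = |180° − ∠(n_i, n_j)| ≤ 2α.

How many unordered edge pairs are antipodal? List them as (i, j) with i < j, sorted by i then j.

count = 5; pairs: (0,2), (0,3), (1,3), (1,4), (2,4)

α = atan 0.7 = 34.99°;  2α = 69.98°
n_0 = (-0.8960, -0.4441)
n_1 = (+0.0041, -1.0000)
n_2 = (+0.9582, +0.2863)
n_3 = (+0.0599, +0.9982)
n_4 = (-0.6515, +0.7586)
  (0,1): δ = 116.13°  ·
  (0,2): δ = 9.73°  ✓
  (0,3): δ = 60.20°  ✓
  (0,4): δ = 104.29°  ·
  (1,2): δ = 73.60°  ·
  (1,3): δ = 3.67°  ✓
  (1,4): δ = 40.42°  ✓
  (2,3): δ = 110.07°  ·
  (2,4): δ = 65.98°  ✓
  (3,4): δ = 135.91°  ·
antipodal pairs: 5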